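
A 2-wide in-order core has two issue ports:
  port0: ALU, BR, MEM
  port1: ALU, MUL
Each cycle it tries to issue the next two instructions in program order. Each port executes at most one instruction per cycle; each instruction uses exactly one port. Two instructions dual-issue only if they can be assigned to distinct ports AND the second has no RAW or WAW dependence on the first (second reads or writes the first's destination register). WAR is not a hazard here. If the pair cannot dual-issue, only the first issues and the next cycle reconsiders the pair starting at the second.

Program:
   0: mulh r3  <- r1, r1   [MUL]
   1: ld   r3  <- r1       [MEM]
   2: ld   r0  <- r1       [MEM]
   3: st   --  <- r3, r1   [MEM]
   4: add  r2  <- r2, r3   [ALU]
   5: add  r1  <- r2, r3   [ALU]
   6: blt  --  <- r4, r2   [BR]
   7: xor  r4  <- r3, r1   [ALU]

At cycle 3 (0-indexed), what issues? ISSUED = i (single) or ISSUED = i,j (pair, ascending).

ISSUED = 3,4

c0: i0 mulh.MUL  WAW r3
c1: i1 ld.MEM  no-port MEM/MEM
c2: i2 ld.MEM  no-port MEM/MEM
c3: i3/i4 st.MEM;add.ALU  dual
c4: i5/i6 add.ALU;blt.BR  dual
c5: i7 xor.ALU  tail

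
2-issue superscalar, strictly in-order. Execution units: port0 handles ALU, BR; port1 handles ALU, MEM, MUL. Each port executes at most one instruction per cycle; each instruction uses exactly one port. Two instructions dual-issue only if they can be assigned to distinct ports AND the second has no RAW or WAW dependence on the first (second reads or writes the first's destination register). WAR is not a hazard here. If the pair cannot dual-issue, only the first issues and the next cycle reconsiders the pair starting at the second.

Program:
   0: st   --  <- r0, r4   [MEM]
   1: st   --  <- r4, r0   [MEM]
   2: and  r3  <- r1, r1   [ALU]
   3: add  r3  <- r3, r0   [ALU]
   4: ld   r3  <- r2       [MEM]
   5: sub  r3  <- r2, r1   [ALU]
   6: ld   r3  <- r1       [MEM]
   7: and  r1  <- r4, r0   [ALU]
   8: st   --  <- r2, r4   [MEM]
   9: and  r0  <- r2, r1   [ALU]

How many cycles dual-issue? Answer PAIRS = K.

[0] i0  st  -- no-port MEM/MEM
[1] i1+i2  st;and  -- pair
[2] i3  add  -- WAW r3
[3] i4  ld  -- WAW r3
[4] i5  sub  -- WAW r3
[5] i6+i7  ld;and  -- pair
[6] i8+i9  st;and  -- pair

PAIRS = 3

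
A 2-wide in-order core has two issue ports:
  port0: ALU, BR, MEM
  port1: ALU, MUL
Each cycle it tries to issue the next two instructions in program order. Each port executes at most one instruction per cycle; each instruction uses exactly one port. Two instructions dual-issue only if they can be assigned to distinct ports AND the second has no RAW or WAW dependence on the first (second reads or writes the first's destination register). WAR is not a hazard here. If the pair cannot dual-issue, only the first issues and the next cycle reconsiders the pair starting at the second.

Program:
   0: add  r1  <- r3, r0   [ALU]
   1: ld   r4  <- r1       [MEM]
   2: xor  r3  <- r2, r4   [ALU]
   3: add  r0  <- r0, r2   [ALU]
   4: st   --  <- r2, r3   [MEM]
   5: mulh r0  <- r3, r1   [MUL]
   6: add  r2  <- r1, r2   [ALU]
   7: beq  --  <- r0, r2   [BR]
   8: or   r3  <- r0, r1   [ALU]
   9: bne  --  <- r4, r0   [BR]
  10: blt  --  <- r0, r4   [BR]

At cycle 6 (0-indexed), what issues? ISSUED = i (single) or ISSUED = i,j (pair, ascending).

ISSUED = 9

[0] i0  add  -- RAW r1
[1] i1  ld  -- RAW r4
[2] i2,i3  xor/add  -- pair
[3] i4,i5  st/mulh  -- pair
[4] i6  add  -- RAW r2
[5] i7,i8  beq/or  -- pair
[6] i9  bne  -- no-port BR/BR
[7] i10  blt  -- tail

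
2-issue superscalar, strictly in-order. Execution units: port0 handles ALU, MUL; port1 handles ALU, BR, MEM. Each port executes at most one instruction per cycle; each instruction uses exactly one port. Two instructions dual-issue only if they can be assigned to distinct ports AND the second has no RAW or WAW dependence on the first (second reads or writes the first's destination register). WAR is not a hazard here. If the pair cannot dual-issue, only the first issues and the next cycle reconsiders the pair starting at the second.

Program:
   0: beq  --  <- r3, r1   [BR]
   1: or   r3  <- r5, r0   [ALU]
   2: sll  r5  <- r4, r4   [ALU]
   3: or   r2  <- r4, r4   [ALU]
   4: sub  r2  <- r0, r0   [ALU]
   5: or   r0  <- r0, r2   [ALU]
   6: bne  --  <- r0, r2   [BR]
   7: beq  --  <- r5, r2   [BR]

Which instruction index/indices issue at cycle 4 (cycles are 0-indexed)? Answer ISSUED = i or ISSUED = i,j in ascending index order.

[0] i0+i1  beq.BR or.ALU  -- 2-wide
[1] i2+i3  sll.ALU or.ALU  -- 2-wide
[2] i4  sub.ALU  -- RAW r2
[3] i5  or.ALU  -- RAW r0
[4] i6  bne.BR  -- no-port BR/BR
[5] i7  beq.BR  -- tail

ISSUED = 6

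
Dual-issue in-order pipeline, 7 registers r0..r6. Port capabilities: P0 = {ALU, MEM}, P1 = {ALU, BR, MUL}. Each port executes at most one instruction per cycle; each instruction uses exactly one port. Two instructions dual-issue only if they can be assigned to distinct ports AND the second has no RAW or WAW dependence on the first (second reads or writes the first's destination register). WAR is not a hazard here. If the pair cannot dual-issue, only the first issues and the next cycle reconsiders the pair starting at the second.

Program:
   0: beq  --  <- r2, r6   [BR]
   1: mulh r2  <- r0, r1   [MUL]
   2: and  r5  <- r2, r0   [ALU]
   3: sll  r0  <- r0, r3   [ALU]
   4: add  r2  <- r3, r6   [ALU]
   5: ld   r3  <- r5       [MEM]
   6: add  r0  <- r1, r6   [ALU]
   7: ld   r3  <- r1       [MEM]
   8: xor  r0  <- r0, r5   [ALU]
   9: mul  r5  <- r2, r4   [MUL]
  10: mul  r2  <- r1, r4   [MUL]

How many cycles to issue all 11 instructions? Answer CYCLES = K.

CYCLES = 7

0. beq @i0  | no-port BR/MUL
1. mulh @i1  | RAW r2
2. and;sll @i2,i3  | pair
3. add;ld @i4,i5  | pair
4. add;ld @i6,i7  | pair
5. xor;mul @i8,i9  | pair
6. mul @i10  | tail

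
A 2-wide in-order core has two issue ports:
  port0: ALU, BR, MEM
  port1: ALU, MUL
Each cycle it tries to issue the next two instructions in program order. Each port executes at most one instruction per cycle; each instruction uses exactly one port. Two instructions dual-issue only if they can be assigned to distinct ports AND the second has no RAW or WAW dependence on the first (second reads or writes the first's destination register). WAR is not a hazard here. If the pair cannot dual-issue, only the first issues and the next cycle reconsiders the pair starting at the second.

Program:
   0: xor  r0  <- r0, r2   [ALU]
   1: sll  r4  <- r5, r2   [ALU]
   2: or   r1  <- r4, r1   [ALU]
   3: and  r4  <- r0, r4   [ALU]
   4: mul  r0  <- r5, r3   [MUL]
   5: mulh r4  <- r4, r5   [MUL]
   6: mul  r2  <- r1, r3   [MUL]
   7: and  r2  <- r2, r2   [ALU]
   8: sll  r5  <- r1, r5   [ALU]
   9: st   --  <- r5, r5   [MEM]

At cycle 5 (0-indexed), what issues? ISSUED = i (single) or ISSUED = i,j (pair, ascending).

0. xor.ALU/sll.ALU @i0/i1  | dual
1. or.ALU/and.ALU @i2/i3  | dual
2. mul.MUL @i4  | no-port MUL/MUL
3. mulh.MUL @i5  | no-port MUL/MUL
4. mul.MUL @i6  | RAW+WAW r2
5. and.ALU/sll.ALU @i7/i8  | dual
6. st.MEM @i9  | tail

ISSUED = 7,8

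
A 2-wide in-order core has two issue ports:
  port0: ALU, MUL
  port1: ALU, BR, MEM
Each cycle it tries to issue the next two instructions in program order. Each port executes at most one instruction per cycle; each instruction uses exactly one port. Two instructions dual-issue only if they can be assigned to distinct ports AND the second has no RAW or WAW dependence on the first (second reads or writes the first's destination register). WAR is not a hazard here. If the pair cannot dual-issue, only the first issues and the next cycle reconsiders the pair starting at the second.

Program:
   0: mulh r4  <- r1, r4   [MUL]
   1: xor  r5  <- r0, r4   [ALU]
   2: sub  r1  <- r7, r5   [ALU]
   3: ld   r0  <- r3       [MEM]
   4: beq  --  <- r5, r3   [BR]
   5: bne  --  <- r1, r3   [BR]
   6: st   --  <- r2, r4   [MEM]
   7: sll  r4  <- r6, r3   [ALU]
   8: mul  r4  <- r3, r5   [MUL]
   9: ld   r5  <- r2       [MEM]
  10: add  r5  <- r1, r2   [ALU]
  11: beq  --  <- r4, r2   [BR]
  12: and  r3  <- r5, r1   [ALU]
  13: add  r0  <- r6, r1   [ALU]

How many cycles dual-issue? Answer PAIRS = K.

PAIRS = 5

0. mulh @i0  | RAW r4
1. xor @i1  | RAW r5
2. sub/ld @i2+i3  | pair
3. beq @i4  | no-port BR/BR
4. bne @i5  | no-port BR/MEM
5. st/sll @i6+i7  | pair
6. mul/ld @i8+i9  | pair
7. add/beq @i10+i11  | pair
8. and/add @i12+i13  | pair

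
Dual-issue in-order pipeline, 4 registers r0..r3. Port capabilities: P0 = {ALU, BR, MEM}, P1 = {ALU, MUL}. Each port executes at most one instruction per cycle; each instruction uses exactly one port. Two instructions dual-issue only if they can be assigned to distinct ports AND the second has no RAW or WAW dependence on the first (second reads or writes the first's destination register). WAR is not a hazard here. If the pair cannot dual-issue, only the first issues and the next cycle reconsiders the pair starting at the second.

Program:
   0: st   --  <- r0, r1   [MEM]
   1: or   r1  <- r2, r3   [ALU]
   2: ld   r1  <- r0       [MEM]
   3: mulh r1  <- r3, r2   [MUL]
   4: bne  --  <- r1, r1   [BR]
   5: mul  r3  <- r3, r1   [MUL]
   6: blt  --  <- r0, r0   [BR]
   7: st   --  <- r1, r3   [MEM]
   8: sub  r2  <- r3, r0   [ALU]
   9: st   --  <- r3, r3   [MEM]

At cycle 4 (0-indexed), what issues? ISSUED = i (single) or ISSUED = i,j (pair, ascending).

c0: i0,i1 st.MEM or.ALU  2-wide
c1: i2 ld.MEM  WAW r1
c2: i3 mulh.MUL  RAW r1
c3: i4,i5 bne.BR mul.MUL  2-wide
c4: i6 blt.BR  no-port BR/MEM
c5: i7,i8 st.MEM sub.ALU  2-wide
c6: i9 st.MEM  tail

ISSUED = 6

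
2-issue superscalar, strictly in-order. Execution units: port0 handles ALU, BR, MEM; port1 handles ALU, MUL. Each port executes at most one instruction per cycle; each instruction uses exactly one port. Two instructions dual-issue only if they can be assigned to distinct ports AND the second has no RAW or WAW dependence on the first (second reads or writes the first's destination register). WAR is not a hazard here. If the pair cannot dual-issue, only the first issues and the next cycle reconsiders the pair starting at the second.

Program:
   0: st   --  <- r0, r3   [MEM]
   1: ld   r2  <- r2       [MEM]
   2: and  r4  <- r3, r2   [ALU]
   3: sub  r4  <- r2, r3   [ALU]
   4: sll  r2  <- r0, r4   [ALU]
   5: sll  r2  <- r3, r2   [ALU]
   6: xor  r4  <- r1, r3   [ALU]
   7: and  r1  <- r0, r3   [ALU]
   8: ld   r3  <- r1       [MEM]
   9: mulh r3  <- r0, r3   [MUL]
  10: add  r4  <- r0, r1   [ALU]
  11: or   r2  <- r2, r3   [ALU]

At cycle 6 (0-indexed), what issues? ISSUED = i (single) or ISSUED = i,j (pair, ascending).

0. st.MEM @i0  | no-port MEM/MEM
1. ld.MEM @i1  | RAW r2
2. and.ALU @i2  | WAW r4
3. sub.ALU @i3  | RAW r4
4. sll.ALU @i4  | RAW+WAW r2
5. sll.ALU;xor.ALU @i5,i6  | dual
6. and.ALU @i7  | RAW r1
7. ld.MEM @i8  | RAW+WAW r3
8. mulh.MUL;add.ALU @i9,i10  | dual
9. or.ALU @i11  | tail

ISSUED = 7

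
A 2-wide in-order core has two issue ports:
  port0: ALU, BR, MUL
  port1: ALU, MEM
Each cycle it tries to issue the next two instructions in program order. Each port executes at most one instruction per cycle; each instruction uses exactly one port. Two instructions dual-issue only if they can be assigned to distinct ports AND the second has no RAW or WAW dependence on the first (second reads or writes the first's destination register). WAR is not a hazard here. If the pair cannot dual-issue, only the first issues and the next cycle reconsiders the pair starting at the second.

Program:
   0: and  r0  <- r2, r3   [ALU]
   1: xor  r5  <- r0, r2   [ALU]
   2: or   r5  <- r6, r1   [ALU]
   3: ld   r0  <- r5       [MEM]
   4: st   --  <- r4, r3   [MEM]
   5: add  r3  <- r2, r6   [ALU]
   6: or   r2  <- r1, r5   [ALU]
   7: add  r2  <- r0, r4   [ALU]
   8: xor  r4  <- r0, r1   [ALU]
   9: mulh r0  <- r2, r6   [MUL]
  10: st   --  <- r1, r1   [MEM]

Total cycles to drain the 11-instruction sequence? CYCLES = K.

CYCLES = 8

0. and.ALU @i0  | RAW r0
1. xor.ALU @i1  | WAW r5
2. or.ALU @i2  | RAW r5
3. ld.MEM @i3  | no-port MEM/MEM
4. st.MEM+add.ALU @i4&i5  | 2-wide
5. or.ALU @i6  | WAW r2
6. add.ALU+xor.ALU @i7&i8  | 2-wide
7. mulh.MUL+st.MEM @i9&i10  | 2-wide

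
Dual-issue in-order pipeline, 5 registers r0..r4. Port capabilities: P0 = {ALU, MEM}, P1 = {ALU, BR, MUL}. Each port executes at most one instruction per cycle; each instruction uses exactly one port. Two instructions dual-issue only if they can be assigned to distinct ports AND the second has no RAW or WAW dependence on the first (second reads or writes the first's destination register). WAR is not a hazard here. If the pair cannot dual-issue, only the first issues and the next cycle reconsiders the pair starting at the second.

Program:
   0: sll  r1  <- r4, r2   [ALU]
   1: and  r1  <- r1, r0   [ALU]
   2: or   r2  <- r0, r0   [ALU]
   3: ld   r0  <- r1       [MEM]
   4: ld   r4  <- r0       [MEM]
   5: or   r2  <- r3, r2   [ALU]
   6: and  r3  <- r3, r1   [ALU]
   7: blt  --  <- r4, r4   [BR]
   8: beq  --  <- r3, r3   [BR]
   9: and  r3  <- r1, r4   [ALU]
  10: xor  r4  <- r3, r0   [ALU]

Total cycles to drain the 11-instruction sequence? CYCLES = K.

0. sll.ALU @i0  | RAW+WAW r1
1. and.ALU+or.ALU @i1/i2  | 2-wide
2. ld.MEM @i3  | no-port MEM/MEM
3. ld.MEM+or.ALU @i4/i5  | 2-wide
4. and.ALU+blt.BR @i6/i7  | 2-wide
5. beq.BR+and.ALU @i8/i9  | 2-wide
6. xor.ALU @i10  | tail

CYCLES = 7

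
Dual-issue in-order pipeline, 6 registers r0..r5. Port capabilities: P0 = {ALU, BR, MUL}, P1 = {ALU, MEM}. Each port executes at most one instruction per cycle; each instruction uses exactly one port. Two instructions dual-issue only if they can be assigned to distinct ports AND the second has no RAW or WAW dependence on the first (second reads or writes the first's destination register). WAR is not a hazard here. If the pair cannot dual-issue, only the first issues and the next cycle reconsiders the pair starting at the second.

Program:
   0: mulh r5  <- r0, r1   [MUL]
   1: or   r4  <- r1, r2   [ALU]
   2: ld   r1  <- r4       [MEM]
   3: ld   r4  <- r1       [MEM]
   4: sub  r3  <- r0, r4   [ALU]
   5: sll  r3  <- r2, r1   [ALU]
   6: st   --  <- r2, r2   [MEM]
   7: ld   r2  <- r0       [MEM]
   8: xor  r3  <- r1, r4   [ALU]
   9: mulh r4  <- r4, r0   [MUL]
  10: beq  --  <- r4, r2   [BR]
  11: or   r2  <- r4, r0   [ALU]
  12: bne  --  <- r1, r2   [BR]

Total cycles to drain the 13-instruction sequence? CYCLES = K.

[0] i0/i1  mulh+or  -- pair
[1] i2  ld  -- no-port MEM/MEM
[2] i3  ld  -- RAW r4
[3] i4  sub  -- WAW r3
[4] i5/i6  sll+st  -- pair
[5] i7/i8  ld+xor  -- pair
[6] i9  mulh  -- no-port MUL/BR
[7] i10/i11  beq+or  -- pair
[8] i12  bne  -- tail

CYCLES = 9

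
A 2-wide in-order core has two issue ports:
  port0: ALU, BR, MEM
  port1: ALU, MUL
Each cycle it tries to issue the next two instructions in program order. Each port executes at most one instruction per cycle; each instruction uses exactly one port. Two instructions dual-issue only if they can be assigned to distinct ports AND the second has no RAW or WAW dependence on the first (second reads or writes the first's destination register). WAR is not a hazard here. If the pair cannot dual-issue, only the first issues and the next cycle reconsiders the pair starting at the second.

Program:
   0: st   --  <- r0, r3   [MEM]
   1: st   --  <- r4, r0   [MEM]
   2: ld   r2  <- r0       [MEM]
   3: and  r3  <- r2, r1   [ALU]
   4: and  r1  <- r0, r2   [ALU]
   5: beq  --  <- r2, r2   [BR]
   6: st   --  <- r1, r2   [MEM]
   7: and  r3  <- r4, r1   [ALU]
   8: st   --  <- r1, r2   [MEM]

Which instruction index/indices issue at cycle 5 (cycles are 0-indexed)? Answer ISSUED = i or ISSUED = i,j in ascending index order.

ISSUED = 6,7

#0 head=0: st i0 no-port MEM/MEM
#1 head=1: st i1 no-port MEM/MEM
#2 head=2: ld i2 RAW r2
#3 head=3: and;and i3&i4 2-wide
#4 head=5: beq i5 no-port BR/MEM
#5 head=6: st;and i6&i7 2-wide
#6 head=8: st i8 tail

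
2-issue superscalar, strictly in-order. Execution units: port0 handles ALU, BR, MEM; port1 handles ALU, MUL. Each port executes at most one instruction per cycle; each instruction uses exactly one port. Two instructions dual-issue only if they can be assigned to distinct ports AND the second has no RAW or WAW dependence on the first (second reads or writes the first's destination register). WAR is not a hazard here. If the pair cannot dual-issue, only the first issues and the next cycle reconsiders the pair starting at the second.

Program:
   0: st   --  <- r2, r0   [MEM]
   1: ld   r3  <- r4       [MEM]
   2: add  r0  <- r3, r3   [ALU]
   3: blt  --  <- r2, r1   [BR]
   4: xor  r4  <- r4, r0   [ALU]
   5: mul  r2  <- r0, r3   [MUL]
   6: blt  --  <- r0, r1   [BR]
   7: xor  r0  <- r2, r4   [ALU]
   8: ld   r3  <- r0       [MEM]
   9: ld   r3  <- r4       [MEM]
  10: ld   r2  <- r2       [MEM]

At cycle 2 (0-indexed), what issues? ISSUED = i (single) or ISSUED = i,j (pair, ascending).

ISSUED = 2,3

0. st @i0  | no-port MEM/MEM
1. ld @i1  | RAW r3
2. add/blt @i2&i3  | pair
3. xor/mul @i4&i5  | pair
4. blt/xor @i6&i7  | pair
5. ld @i8  | no-port MEM/MEM
6. ld @i9  | no-port MEM/MEM
7. ld @i10  | tail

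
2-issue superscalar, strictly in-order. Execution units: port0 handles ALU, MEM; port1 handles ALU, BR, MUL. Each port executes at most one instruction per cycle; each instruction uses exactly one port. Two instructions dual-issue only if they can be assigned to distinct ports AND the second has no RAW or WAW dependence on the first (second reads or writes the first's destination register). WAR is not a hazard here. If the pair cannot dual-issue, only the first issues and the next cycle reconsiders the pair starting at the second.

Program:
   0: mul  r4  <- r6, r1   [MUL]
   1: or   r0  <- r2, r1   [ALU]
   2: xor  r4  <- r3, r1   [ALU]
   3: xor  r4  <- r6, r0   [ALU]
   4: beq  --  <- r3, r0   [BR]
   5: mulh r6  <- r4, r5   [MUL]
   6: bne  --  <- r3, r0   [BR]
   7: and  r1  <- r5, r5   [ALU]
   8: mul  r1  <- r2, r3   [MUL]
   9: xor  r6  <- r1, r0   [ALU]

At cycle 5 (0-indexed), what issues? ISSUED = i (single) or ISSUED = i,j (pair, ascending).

0. mul/or @i0/i1  | 2-wide
1. xor @i2  | WAW r4
2. xor/beq @i3/i4  | 2-wide
3. mulh @i5  | no-port MUL/BR
4. bne/and @i6/i7  | 2-wide
5. mul @i8  | RAW r1
6. xor @i9  | tail

ISSUED = 8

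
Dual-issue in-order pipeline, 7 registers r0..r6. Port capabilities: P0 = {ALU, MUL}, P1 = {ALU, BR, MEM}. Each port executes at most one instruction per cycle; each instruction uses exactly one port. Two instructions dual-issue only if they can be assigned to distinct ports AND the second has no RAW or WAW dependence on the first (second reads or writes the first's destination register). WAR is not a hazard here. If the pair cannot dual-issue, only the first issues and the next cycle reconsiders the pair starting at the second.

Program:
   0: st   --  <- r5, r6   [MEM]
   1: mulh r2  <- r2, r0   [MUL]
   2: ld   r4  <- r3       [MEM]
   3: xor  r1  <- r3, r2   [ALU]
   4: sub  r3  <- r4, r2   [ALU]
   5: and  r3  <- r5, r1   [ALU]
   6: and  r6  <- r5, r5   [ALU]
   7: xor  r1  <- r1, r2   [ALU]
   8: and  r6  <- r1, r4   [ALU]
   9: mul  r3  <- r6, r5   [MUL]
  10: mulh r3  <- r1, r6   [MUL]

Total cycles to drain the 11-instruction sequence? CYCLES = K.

CYCLES = 8

  cy0 -> i0,i1 (st.MEM;mulh.MUL) 2-wide
  cy1 -> i2,i3 (ld.MEM;xor.ALU) 2-wide
  cy2 -> i4 (sub.ALU) WAW r3
  cy3 -> i5,i6 (and.ALU;and.ALU) 2-wide
  cy4 -> i7 (xor.ALU) RAW r1
  cy5 -> i8 (and.ALU) RAW r6
  cy6 -> i9 (mul.MUL) no-port MUL/MUL
  cy7 -> i10 (mulh.MUL) tail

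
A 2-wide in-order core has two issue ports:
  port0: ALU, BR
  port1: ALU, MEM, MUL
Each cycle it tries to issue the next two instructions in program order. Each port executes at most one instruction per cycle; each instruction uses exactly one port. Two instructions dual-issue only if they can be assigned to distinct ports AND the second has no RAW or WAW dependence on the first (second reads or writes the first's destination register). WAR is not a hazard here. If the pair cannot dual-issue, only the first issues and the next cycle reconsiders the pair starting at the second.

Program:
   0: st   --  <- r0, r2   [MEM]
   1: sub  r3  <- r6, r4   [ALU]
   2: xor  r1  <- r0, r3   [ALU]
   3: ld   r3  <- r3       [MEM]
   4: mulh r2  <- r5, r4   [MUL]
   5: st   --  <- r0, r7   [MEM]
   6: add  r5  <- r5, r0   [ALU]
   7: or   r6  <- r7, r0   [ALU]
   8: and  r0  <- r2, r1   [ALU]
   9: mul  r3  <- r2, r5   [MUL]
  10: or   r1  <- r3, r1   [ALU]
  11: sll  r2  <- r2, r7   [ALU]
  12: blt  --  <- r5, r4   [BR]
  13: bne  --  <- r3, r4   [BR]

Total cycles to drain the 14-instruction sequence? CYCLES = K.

CYCLES = 9

[0] i0+i1  st/sub  -- 2-wide
[1] i2+i3  xor/ld  -- 2-wide
[2] i4  mulh  -- no-port MUL/MEM
[3] i5+i6  st/add  -- 2-wide
[4] i7+i8  or/and  -- 2-wide
[5] i9  mul  -- RAW r3
[6] i10+i11  or/sll  -- 2-wide
[7] i12  blt  -- no-port BR/BR
[8] i13  bne  -- tail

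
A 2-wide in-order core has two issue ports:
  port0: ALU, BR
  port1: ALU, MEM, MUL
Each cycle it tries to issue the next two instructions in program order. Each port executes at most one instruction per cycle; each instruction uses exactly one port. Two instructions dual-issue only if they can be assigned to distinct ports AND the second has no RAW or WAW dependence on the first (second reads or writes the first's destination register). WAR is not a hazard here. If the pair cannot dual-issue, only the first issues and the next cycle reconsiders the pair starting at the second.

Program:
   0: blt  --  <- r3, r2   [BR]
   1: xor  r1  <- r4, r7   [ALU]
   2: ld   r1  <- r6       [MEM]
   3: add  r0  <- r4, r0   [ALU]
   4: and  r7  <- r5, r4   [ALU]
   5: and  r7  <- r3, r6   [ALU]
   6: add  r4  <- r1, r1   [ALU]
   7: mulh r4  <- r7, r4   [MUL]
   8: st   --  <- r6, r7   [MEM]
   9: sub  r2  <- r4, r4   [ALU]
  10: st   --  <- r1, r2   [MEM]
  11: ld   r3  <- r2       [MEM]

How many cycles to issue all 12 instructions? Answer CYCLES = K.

CYCLES = 8

[0] i0&i1  blt.BR;xor.ALU  -- dual
[1] i2&i3  ld.MEM;add.ALU  -- dual
[2] i4  and.ALU  -- WAW r7
[3] i5&i6  and.ALU;add.ALU  -- dual
[4] i7  mulh.MUL  -- no-port MUL/MEM
[5] i8&i9  st.MEM;sub.ALU  -- dual
[6] i10  st.MEM  -- no-port MEM/MEM
[7] i11  ld.MEM  -- tail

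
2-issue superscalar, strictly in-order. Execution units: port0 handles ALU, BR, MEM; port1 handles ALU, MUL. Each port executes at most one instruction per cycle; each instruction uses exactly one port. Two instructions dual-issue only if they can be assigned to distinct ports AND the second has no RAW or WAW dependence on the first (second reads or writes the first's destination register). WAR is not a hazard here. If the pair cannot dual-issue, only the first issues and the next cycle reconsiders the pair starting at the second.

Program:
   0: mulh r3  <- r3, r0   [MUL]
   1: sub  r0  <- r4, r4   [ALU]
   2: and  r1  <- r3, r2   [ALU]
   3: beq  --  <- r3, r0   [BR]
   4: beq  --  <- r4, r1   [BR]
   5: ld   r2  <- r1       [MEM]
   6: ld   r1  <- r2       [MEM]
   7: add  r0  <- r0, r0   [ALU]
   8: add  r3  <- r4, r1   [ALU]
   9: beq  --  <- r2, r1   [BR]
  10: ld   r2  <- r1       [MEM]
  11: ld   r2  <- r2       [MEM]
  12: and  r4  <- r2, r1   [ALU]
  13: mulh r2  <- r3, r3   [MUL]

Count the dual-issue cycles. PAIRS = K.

PAIRS = 5

0. mulh+sub @i0/i1  | pair
1. and+beq @i2/i3  | pair
2. beq @i4  | no-port BR/MEM
3. ld @i5  | no-port MEM/MEM
4. ld+add @i6/i7  | pair
5. add+beq @i8/i9  | pair
6. ld @i10  | no-port MEM/MEM
7. ld @i11  | RAW r2
8. and+mulh @i12/i13  | pair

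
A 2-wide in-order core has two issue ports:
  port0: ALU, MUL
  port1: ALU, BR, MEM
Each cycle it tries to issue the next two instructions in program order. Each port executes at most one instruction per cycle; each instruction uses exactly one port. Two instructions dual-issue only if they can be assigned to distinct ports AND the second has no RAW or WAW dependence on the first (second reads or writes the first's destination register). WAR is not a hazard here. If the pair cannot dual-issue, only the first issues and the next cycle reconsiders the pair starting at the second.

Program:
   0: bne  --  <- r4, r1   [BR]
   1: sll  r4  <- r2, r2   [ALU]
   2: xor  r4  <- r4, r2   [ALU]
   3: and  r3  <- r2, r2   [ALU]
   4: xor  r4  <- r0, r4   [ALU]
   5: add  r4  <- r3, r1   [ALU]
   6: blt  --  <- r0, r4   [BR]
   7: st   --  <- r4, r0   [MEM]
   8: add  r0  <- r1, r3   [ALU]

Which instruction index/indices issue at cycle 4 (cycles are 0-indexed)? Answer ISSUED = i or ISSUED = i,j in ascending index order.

ISSUED = 6

c0: i0,i1 bne;sll  dual
c1: i2,i3 xor;and  dual
c2: i4 xor  WAW r4
c3: i5 add  RAW r4
c4: i6 blt  no-port BR/MEM
c5: i7,i8 st;add  dual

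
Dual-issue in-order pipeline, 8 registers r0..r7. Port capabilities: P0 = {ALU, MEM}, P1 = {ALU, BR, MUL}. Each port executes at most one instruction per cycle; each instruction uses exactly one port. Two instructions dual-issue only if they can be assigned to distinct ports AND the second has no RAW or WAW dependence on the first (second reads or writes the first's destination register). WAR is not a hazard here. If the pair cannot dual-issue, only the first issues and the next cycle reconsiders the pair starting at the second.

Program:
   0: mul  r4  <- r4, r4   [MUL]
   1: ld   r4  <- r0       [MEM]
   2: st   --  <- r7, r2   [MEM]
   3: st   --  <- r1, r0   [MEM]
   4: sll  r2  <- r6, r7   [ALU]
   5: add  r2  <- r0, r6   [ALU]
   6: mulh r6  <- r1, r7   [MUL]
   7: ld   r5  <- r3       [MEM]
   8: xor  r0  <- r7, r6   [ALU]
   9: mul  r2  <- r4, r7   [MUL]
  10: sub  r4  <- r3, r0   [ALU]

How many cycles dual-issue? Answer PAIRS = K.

PAIRS = 4

#0 head=0: mul i0 WAW r4
#1 head=1: ld i1 no-port MEM/MEM
#2 head=2: st i2 no-port MEM/MEM
#3 head=3: st sll i3,i4 dual
#4 head=5: add mulh i5,i6 dual
#5 head=7: ld xor i7,i8 dual
#6 head=9: mul sub i9,i10 dual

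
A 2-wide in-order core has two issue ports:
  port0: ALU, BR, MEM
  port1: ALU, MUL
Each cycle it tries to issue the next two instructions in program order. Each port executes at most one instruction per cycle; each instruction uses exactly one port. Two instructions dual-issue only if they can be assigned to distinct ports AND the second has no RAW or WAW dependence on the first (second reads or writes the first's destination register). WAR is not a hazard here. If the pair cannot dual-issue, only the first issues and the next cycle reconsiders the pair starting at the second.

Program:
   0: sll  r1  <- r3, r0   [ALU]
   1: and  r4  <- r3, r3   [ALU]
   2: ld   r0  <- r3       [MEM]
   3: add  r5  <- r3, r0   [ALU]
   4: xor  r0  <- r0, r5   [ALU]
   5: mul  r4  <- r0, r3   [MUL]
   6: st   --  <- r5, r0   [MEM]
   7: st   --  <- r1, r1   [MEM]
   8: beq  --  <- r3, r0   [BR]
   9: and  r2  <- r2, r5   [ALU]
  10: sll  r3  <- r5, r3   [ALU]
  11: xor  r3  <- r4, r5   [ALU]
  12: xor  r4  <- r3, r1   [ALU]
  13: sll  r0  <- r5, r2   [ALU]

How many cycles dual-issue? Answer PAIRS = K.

[0] i0,i1  sll.ALU and.ALU  -- 2-wide
[1] i2  ld.MEM  -- RAW r0
[2] i3  add.ALU  -- RAW r5
[3] i4  xor.ALU  -- RAW r0
[4] i5,i6  mul.MUL st.MEM  -- 2-wide
[5] i7  st.MEM  -- no-port MEM/BR
[6] i8,i9  beq.BR and.ALU  -- 2-wide
[7] i10  sll.ALU  -- WAW r3
[8] i11  xor.ALU  -- RAW r3
[9] i12,i13  xor.ALU sll.ALU  -- 2-wide

PAIRS = 4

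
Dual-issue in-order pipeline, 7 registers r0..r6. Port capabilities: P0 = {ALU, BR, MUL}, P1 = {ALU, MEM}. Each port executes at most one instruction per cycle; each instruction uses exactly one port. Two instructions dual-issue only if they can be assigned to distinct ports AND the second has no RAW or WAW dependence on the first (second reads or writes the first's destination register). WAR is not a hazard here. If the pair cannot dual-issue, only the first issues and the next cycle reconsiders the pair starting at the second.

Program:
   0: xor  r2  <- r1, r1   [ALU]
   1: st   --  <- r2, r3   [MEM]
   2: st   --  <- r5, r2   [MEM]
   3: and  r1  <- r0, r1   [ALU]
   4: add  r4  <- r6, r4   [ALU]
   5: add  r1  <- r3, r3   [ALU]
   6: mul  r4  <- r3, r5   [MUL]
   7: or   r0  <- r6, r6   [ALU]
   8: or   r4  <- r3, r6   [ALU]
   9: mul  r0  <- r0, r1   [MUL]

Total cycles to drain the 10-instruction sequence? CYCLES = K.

CYCLES = 6

[0] i0  xor.ALU  -- RAW r2
[1] i1  st.MEM  -- no-port MEM/MEM
[2] i2/i3  st.MEM and.ALU  -- dual
[3] i4/i5  add.ALU add.ALU  -- dual
[4] i6/i7  mul.MUL or.ALU  -- dual
[5] i8/i9  or.ALU mul.MUL  -- dual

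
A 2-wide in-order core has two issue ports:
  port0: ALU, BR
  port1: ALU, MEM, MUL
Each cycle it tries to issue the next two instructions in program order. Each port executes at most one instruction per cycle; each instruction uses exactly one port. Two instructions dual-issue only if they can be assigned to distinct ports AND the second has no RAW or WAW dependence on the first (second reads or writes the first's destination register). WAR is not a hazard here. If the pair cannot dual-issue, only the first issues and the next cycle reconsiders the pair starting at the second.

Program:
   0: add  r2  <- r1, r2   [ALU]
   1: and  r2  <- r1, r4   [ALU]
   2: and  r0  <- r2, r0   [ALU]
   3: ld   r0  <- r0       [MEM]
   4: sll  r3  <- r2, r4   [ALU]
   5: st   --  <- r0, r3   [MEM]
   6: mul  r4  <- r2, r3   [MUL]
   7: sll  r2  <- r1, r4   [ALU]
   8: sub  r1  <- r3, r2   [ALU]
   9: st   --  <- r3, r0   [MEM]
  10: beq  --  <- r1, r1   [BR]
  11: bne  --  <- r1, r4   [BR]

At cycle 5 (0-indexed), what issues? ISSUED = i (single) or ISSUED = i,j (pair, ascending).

0. add @i0  | WAW r2
1. and @i1  | RAW r2
2. and @i2  | RAW+WAW r0
3. ld;sll @i3/i4  | 2-wide
4. st @i5  | no-port MEM/MUL
5. mul @i6  | RAW r4
6. sll @i7  | RAW r2
7. sub;st @i8/i9  | 2-wide
8. beq @i10  | no-port BR/BR
9. bne @i11  | tail

ISSUED = 6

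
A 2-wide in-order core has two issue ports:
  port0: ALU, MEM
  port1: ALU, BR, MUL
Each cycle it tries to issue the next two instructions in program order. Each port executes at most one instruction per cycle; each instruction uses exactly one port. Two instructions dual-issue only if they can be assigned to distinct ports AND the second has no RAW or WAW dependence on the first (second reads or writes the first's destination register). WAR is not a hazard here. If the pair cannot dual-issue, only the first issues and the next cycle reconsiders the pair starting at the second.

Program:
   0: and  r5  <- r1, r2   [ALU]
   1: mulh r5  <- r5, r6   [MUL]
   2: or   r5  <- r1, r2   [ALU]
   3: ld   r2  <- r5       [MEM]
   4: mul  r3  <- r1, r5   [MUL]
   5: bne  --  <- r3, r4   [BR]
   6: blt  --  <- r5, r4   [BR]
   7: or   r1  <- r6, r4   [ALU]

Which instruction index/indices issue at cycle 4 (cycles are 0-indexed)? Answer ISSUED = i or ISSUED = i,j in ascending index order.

ISSUED = 5

#0 head=0: and.ALU i0 RAW+WAW r5
#1 head=1: mulh.MUL i1 WAW r5
#2 head=2: or.ALU i2 RAW r5
#3 head=3: ld.MEM;mul.MUL i3+i4 dual
#4 head=5: bne.BR i5 no-port BR/BR
#5 head=6: blt.BR;or.ALU i6+i7 dual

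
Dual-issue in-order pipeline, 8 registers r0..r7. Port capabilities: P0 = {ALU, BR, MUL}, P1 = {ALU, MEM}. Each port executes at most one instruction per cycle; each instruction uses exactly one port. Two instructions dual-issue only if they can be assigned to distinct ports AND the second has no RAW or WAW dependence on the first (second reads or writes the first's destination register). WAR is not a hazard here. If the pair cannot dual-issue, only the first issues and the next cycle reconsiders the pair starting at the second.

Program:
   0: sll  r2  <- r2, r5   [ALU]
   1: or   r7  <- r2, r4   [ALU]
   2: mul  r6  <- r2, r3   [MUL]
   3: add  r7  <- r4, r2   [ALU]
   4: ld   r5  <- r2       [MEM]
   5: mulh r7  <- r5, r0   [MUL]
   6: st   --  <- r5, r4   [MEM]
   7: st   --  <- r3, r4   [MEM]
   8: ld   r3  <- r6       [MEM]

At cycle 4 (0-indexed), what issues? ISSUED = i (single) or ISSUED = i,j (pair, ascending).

ISSUED = 7

c0: i0 sll  RAW r2
c1: i1+i2 or/mul  2-wide
c2: i3+i4 add/ld  2-wide
c3: i5+i6 mulh/st  2-wide
c4: i7 st  no-port MEM/MEM
c5: i8 ld  tail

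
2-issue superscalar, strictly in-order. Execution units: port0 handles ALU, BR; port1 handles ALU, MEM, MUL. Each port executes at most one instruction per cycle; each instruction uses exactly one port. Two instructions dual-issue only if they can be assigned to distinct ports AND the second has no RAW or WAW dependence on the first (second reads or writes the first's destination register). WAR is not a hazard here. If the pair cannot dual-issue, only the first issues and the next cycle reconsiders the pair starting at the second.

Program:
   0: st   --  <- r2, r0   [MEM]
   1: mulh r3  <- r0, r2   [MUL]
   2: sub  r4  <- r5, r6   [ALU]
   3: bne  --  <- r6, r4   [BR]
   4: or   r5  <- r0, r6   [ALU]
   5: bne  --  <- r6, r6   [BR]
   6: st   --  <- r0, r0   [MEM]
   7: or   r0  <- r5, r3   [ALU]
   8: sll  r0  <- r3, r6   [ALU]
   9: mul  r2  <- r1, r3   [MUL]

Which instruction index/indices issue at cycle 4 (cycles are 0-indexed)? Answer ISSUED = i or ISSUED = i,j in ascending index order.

ISSUED = 7

c0: i0 st  no-port MEM/MUL
c1: i1/i2 mulh sub  dual
c2: i3/i4 bne or  dual
c3: i5/i6 bne st  dual
c4: i7 or  WAW r0
c5: i8/i9 sll mul  dual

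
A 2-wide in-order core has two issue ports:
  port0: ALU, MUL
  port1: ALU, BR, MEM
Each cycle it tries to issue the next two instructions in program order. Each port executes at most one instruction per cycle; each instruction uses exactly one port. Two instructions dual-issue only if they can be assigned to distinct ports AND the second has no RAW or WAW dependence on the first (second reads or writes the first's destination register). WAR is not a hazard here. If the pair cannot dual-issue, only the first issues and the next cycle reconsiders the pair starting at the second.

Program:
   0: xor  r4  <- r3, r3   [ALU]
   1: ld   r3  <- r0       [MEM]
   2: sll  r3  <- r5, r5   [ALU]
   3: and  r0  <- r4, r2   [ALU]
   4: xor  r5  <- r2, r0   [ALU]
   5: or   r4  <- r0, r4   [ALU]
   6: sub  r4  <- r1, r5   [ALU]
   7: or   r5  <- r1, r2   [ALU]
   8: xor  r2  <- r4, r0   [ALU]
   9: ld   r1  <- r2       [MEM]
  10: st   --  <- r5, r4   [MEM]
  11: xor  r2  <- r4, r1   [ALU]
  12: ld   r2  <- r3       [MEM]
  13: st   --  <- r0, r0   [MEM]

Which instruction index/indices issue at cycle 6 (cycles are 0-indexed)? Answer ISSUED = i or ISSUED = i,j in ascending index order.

  cy0 -> i0&i1 (xor+ld) 2-wide
  cy1 -> i2&i3 (sll+and) 2-wide
  cy2 -> i4&i5 (xor+or) 2-wide
  cy3 -> i6&i7 (sub+or) 2-wide
  cy4 -> i8 (xor) RAW r2
  cy5 -> i9 (ld) no-port MEM/MEM
  cy6 -> i10&i11 (st+xor) 2-wide
  cy7 -> i12 (ld) no-port MEM/MEM
  cy8 -> i13 (st) tail

ISSUED = 10,11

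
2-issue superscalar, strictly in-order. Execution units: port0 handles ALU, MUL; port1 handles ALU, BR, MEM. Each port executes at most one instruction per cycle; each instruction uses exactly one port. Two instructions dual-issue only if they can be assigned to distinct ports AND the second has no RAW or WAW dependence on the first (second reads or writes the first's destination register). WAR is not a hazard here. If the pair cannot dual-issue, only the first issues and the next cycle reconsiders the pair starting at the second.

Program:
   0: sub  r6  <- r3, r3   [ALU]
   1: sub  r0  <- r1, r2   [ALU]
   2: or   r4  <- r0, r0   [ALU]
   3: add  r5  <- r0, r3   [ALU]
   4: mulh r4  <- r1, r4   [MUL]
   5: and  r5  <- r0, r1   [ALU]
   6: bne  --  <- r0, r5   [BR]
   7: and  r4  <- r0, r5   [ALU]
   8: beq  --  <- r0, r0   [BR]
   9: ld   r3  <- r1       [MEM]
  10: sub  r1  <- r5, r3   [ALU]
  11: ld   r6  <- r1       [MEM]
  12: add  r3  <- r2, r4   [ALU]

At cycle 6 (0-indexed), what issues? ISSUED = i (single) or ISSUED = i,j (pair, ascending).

[0] i0&i1  sub.ALU;sub.ALU  -- dual
[1] i2&i3  or.ALU;add.ALU  -- dual
[2] i4&i5  mulh.MUL;and.ALU  -- dual
[3] i6&i7  bne.BR;and.ALU  -- dual
[4] i8  beq.BR  -- no-port BR/MEM
[5] i9  ld.MEM  -- RAW r3
[6] i10  sub.ALU  -- RAW r1
[7] i11&i12  ld.MEM;add.ALU  -- dual

ISSUED = 10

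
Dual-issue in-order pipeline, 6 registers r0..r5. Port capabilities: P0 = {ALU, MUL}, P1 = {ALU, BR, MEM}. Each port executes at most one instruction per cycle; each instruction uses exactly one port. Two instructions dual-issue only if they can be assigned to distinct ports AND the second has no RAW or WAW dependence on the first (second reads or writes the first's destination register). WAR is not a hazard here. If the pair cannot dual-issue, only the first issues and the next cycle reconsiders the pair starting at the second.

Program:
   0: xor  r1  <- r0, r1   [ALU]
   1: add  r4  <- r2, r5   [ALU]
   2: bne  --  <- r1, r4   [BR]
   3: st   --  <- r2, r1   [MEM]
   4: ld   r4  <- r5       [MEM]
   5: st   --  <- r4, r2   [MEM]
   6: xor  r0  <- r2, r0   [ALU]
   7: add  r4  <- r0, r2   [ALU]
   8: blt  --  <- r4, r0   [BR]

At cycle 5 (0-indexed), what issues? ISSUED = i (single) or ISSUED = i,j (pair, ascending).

[0] i0/i1  xor.ALU/add.ALU  -- pair
[1] i2  bne.BR  -- no-port BR/MEM
[2] i3  st.MEM  -- no-port MEM/MEM
[3] i4  ld.MEM  -- no-port MEM/MEM
[4] i5/i6  st.MEM/xor.ALU  -- pair
[5] i7  add.ALU  -- RAW r4
[6] i8  blt.BR  -- tail

ISSUED = 7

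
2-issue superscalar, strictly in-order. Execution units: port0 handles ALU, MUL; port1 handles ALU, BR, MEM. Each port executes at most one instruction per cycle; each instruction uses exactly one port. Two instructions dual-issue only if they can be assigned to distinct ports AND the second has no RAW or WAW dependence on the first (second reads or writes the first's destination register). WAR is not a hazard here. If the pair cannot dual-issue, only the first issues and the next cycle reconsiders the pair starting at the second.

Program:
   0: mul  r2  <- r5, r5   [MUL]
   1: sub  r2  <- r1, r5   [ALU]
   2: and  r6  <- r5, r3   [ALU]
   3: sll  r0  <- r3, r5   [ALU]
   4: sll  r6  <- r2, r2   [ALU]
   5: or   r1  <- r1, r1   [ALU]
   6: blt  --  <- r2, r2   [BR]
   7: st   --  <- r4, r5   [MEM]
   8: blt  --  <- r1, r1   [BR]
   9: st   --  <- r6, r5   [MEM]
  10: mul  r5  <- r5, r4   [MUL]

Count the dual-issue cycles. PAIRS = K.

0. mul.MUL @i0  | WAW r2
1. sub.ALU/and.ALU @i1/i2  | 2-wide
2. sll.ALU/sll.ALU @i3/i4  | 2-wide
3. or.ALU/blt.BR @i5/i6  | 2-wide
4. st.MEM @i7  | no-port MEM/BR
5. blt.BR @i8  | no-port BR/MEM
6. st.MEM/mul.MUL @i9/i10  | 2-wide

PAIRS = 4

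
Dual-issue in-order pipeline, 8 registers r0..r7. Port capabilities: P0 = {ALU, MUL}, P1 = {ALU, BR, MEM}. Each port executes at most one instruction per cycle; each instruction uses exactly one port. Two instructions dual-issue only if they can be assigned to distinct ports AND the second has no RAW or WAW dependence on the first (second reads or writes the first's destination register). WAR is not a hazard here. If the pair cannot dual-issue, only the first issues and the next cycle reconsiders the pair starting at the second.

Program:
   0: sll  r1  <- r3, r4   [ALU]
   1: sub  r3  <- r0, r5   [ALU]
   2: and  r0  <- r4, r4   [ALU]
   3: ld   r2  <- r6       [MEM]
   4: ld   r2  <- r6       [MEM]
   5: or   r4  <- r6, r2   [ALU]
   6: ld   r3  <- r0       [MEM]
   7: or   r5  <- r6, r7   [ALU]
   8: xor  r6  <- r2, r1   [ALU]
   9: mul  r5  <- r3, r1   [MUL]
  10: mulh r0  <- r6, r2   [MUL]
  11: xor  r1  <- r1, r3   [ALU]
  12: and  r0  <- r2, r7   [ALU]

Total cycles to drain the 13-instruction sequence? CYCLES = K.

[0] i0+i1  sll.ALU/sub.ALU  -- 2-wide
[1] i2+i3  and.ALU/ld.MEM  -- 2-wide
[2] i4  ld.MEM  -- RAW r2
[3] i5+i6  or.ALU/ld.MEM  -- 2-wide
[4] i7+i8  or.ALU/xor.ALU  -- 2-wide
[5] i9  mul.MUL  -- no-port MUL/MUL
[6] i10+i11  mulh.MUL/xor.ALU  -- 2-wide
[7] i12  and.ALU  -- tail

CYCLES = 8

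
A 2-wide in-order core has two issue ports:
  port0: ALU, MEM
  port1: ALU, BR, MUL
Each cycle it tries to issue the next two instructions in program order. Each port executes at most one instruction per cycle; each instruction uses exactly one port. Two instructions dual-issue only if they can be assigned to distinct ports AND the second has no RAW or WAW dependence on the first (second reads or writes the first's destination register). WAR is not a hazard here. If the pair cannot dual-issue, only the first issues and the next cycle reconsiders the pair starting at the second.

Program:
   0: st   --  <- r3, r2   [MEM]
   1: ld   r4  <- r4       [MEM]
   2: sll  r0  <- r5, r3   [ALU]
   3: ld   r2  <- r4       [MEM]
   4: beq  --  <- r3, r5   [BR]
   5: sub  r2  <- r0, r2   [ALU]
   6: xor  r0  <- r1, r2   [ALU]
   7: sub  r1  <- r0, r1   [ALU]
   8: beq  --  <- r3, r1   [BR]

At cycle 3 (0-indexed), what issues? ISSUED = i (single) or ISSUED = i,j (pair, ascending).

ISSUED = 5

  cy0 -> i0 (st) no-port MEM/MEM
  cy1 -> i1+i2 (ld;sll) dual
  cy2 -> i3+i4 (ld;beq) dual
  cy3 -> i5 (sub) RAW r2
  cy4 -> i6 (xor) RAW r0
  cy5 -> i7 (sub) RAW r1
  cy6 -> i8 (beq) tail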